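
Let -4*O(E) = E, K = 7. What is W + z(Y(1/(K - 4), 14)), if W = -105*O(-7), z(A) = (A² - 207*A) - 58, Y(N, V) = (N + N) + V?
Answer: -110255/36 ≈ -3062.6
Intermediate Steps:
O(E) = -E/4
Y(N, V) = V + 2*N (Y(N, V) = 2*N + V = V + 2*N)
z(A) = -58 + A² - 207*A
W = -735/4 (W = -(-105)*(-7)/4 = -105*7/4 = -735/4 ≈ -183.75)
W + z(Y(1/(K - 4), 14)) = -735/4 + (-58 + (14 + 2/(7 - 4))² - 207*(14 + 2/(7 - 4))) = -735/4 + (-58 + (14 + 2/3)² - 207*(14 + 2/3)) = -735/4 + (-58 + (14 + 2*(⅓))² - 207*(14 + 2*(⅓))) = -735/4 + (-58 + (14 + ⅔)² - 207*(14 + ⅔)) = -735/4 + (-58 + (44/3)² - 207*44/3) = -735/4 + (-58 + 1936/9 - 3036) = -735/4 - 25910/9 = -110255/36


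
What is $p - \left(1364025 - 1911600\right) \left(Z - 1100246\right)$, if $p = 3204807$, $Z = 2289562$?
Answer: $651242913507$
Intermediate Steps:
$p - \left(1364025 - 1911600\right) \left(Z - 1100246\right) = 3204807 - \left(1364025 - 1911600\right) \left(2289562 - 1100246\right) = 3204807 - \left(1364025 - 1911600\right) 1189316 = 3204807 - \left(-547575\right) 1189316 = 3204807 - -651239708700 = 3204807 + 651239708700 = 651242913507$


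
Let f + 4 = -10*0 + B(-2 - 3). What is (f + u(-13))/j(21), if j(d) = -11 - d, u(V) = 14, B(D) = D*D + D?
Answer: -15/16 ≈ -0.93750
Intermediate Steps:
B(D) = D + D**2 (B(D) = D**2 + D = D + D**2)
f = 16 (f = -4 + (-10*0 + (-2 - 3)*(1 + (-2 - 3))) = -4 + (0 - 5*(1 - 5)) = -4 + (0 - 5*(-4)) = -4 + (0 + 20) = -4 + 20 = 16)
(f + u(-13))/j(21) = (16 + 14)/(-11 - 1*21) = 30/(-11 - 21) = 30/(-32) = 30*(-1/32) = -15/16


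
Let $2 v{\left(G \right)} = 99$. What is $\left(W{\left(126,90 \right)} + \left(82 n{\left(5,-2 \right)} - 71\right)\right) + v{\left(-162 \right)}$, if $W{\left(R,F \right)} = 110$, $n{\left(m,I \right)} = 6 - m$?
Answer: $\frac{341}{2} \approx 170.5$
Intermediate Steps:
$v{\left(G \right)} = \frac{99}{2}$ ($v{\left(G \right)} = \frac{1}{2} \cdot 99 = \frac{99}{2}$)
$\left(W{\left(126,90 \right)} + \left(82 n{\left(5,-2 \right)} - 71\right)\right) + v{\left(-162 \right)} = \left(110 - \left(71 - 82 \left(6 - 5\right)\right)\right) + \frac{99}{2} = \left(110 + \left(82 \cdot 1 - 71\right)\right) + \frac{99}{2} = \left(110 + \left(82 - 71\right)\right) + \frac{99}{2} = \left(110 + 11\right) + \frac{99}{2} = 121 + \frac{99}{2} = \frac{341}{2}$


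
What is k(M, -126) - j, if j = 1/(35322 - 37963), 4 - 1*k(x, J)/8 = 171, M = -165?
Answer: -3528375/2641 ≈ -1336.0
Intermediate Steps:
k(x, J) = -1336 (k(x, J) = 32 - 8*171 = 32 - 1368 = -1336)
j = -1/2641 (j = 1/(-2641) = -1/2641 ≈ -0.00037864)
k(M, -126) - j = -1336 - 1*(-1/2641) = -1336 + 1/2641 = -3528375/2641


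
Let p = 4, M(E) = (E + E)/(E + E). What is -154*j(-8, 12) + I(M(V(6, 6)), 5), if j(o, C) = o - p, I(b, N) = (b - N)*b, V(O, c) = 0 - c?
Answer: 1844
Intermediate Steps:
V(O, c) = -c
M(E) = 1 (M(E) = (2*E)/((2*E)) = (2*E)*(1/(2*E)) = 1)
I(b, N) = b*(b - N)
j(o, C) = -4 + o (j(o, C) = o - 1*4 = o - 4 = -4 + o)
-154*j(-8, 12) + I(M(V(6, 6)), 5) = -154*(-4 - 8) + 1*(1 - 1*5) = -154*(-12) + 1*(1 - 5) = 1848 + 1*(-4) = 1848 - 4 = 1844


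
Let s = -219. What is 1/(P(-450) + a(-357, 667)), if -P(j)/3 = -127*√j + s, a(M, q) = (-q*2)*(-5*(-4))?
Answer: -26023/742518979 - 5715*I*√2/742518979 ≈ -3.5047e-5 - 1.0885e-5*I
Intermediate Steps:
a(M, q) = -40*q (a(M, q) = -2*q*20 = -40*q)
P(j) = 657 + 381*√j (P(j) = -3*(-127*√j - 219) = -3*(-219 - 127*√j) = 657 + 381*√j)
1/(P(-450) + a(-357, 667)) = 1/((657 + 381*√(-450)) - 40*667) = 1/((657 + 381*(15*I*√2)) - 26680) = 1/((657 + 5715*I*√2) - 26680) = 1/(-26023 + 5715*I*√2)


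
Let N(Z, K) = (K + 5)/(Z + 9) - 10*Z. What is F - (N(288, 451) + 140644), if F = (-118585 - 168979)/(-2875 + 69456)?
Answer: -908112612664/6591519 ≈ -1.3777e+5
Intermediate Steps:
F = -287564/66581 ≈ -4.3190
N(Z, K) = -10*Z + (5 + K)/(9 + Z) (N(Z, K) = (5 + K)/(9 + Z) - 10*Z = -10*Z + (5 + K)/(9 + Z))
F - (N(288, 451) + 140644) = -287564/66581 - ((5 + 451 - 90*288 - 10*288²)/(9 + 288) + 140644) = -287564/66581 - ((5 + 451 - 25920 - 10*82944)/297 + 140644) = -287564/66581 - ((5 + 451 - 25920 - 829440)/297 + 140644) = -287564/66581 - ((1/297)*(-854904) + 140644) = -287564/66581 - (-284968/99 + 140644) = -287564/66581 - 1*13638788/99 = -287564/66581 - 13638788/99 = -908112612664/6591519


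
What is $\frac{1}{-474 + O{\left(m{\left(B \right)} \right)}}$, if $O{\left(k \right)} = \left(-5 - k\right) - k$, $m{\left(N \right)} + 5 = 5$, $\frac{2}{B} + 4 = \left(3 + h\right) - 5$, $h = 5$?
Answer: $- \frac{1}{479} \approx -0.0020877$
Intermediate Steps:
$B = -2$ ($B = \frac{2}{-4 + \left(\left(3 + 5\right) - 5\right)} = \frac{2}{-4 + \left(8 - 5\right)} = \frac{2}{-4 + 3} = \frac{2}{-1} = 2 \left(-1\right) = -2$)
$m{\left(N \right)} = 0$ ($m{\left(N \right)} = -5 + 5 = 0$)
$O{\left(k \right)} = -5 - 2 k$
$\frac{1}{-474 + O{\left(m{\left(B \right)} \right)}} = \frac{1}{-474 - 5} = \frac{1}{-479} = - \frac{1}{479}$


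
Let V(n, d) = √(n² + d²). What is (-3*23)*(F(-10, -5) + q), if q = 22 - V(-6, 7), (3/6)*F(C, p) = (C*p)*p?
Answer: 32982 + 69*√85 ≈ 33618.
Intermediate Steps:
V(n, d) = √(d² + n²)
F(C, p) = 2*C*p² (F(C, p) = 2*((C*p)*p) = 2*(C*p²) = 2*C*p²)
q = 22 - √85 (q = 22 - √(7² + (-6)²) = 22 - √(49 + 36) = 22 - √85 ≈ 12.780)
(-3*23)*(F(-10, -5) + q) = (-3*23)*(2*(-10)*(-5)² + (22 - √85)) = -69*(2*(-10)*25 + (22 - √85)) = -69*(-500 + (22 - √85)) = -69*(-478 - √85) = 32982 + 69*√85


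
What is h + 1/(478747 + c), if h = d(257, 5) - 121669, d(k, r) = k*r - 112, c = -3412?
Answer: -57275966159/475335 ≈ -1.2050e+5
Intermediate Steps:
d(k, r) = -112 + k*r
h = -120496 (h = (-112 + 257*5) - 121669 = (-112 + 1285) - 121669 = 1173 - 121669 = -120496)
h + 1/(478747 + c) = -120496 + 1/(478747 - 3412) = -120496 + 1/475335 = -57275966159/475335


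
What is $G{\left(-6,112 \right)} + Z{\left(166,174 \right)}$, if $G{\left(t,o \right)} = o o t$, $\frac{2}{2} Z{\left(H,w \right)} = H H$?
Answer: $-47708$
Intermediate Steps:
$Z{\left(H,w \right)} = H^{2}$ ($Z{\left(H,w \right)} = H H = H^{2}$)
$G{\left(t,o \right)} = t o^{2}$ ($G{\left(t,o \right)} = o^{2} t = t o^{2}$)
$G{\left(-6,112 \right)} + Z{\left(166,174 \right)} = - 6 \cdot 112^{2} + 166^{2} = \left(-6\right) 12544 + 27556 = -75264 + 27556 = -47708$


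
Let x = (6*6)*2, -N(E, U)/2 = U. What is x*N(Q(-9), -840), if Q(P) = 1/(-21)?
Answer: 120960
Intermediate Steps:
Q(P) = -1/21
N(E, U) = -2*U
x = 72 (x = 36*2 = 72)
x*N(Q(-9), -840) = 72*(-2*(-840)) = 72*1680 = 120960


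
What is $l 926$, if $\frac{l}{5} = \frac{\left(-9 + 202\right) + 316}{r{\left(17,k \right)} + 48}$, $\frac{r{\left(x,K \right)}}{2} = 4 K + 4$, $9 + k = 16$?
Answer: $\frac{1178335}{56} \approx 21042.0$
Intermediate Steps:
$k = 7$ ($k = -9 + 16 = 7$)
$r{\left(x,K \right)} = 8 + 8 K$ ($r{\left(x,K \right)} = 2 \left(4 K + 4\right) = 2 \left(4 + 4 K\right) = 8 + 8 K$)
$l = \frac{2545}{112}$ ($l = 5 \frac{\left(-9 + 202\right) + 316}{\left(8 + 8 \cdot 7\right) + 48} = 5 \frac{193 + 316}{\left(8 + 56\right) + 48} = 5 \frac{509}{64 + 48} = 5 \cdot \frac{509}{112} = \frac{2545}{112} \approx 22.723$)
$l 926 = \frac{2545}{112} \cdot 926 = \frac{1178335}{56}$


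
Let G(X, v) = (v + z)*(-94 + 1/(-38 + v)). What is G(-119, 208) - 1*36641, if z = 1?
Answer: -9568581/170 ≈ -56286.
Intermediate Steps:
G(X, v) = (1 + v)*(-94 + 1/(-38 + v)) (G(X, v) = (v + 1)*(-94 + 1/(-38 + v)) = (1 + v)*(-94 + 1/(-38 + v)))
G(-119, 208) - 1*36641 = (3573 - 94*208² + 3479*208)/(-38 + 208) - 1*36641 = (3573 - 94*43264 + 723632)/170 - 36641 = (3573 - 4066816 + 723632)/170 - 36641 = (1/170)*(-3339611) - 36641 = -3339611/170 - 36641 = -9568581/170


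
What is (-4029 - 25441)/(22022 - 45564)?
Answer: 14735/11771 ≈ 1.2518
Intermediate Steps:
(-4029 - 25441)/(22022 - 45564) = -29470/(-23542) = -29470*(-1/23542) = 14735/11771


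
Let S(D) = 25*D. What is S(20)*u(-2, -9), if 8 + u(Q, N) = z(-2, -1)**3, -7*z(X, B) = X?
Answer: -1368000/343 ≈ -3988.3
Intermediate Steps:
z(X, B) = -X/7
u(Q, N) = -2736/343 (u(Q, N) = -8 + (-1/7*(-2))**3 = -8 + (2/7)**3 = -8 + 8/343 = -2736/343)
S(20)*u(-2, -9) = (25*20)*(-2736/343) = 500*(-2736/343) = -1368000/343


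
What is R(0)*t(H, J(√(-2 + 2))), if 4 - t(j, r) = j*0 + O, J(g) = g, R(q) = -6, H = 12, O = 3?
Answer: -6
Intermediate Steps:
t(j, r) = 1 (t(j, r) = 4 - (j*0 + 3) = 4 - (0 + 3) = 4 - 1*3 = 4 - 3 = 1)
R(0)*t(H, J(√(-2 + 2))) = -6*1 = -6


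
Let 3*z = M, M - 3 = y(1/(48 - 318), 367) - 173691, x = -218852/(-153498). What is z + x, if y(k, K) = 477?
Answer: -4431147587/76749 ≈ -57736.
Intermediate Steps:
x = 109426/76749 (x = -218852*(-1/153498) = 109426/76749 ≈ 1.4258)
M = -173211 (M = 3 + (477 - 173691) = 3 - 173214 = -173211)
z = -57737 (z = (⅓)*(-173211) = -57737)
z + x = -57737 + 109426/76749 = -4431147587/76749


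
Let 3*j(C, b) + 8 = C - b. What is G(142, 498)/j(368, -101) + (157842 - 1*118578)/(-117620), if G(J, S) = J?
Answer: 8001354/13555705 ≈ 0.59026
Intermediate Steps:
j(C, b) = -8/3 - b/3 + C/3 (j(C, b) = -8/3 + (C - b)/3 = -8/3 + (-b/3 + C/3) = -8/3 - b/3 + C/3)
G(142, 498)/j(368, -101) + (157842 - 1*118578)/(-117620) = 142/(-8/3 - 1/3*(-101) + (1/3)*368) + (157842 - 1*118578)/(-117620) = 142/(-8/3 + 101/3 + 368/3) + (157842 - 118578)*(-1/117620) = 142/(461/3) + 39264*(-1/117620) = 142*(3/461) - 9816/29405 = 426/461 - 9816/29405 = 8001354/13555705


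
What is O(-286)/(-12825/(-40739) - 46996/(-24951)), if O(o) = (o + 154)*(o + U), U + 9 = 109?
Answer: 24956587227528/2234566619 ≈ 11168.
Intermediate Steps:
U = 100 (U = -9 + 109 = 100)
O(o) = (100 + o)*(154 + o) (O(o) = (o + 154)*(o + 100) = (154 + o)*(100 + o) = (100 + o)*(154 + o))
O(-286)/(-12825/(-40739) - 46996/(-24951)) = (15400 + (-286)² + 254*(-286))/(-12825/(-40739) - 46996/(-24951)) = (15400 + 81796 - 72644)/(-12825*(-1/40739) - 46996*(-1/24951)) = 24552/(12825/40739 + 46996/24951) = 24552/(2234566619/1016478789) = 24552*(1016478789/2234566619) = 24956587227528/2234566619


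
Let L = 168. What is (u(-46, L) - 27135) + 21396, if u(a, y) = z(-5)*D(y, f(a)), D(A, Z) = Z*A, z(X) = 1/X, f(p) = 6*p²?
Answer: -2161623/5 ≈ -4.3232e+5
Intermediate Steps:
D(A, Z) = A*Z
u(a, y) = -6*y*a²/5 (u(a, y) = (y*(6*a²))/(-5) = -6*y*a²/5)
(u(-46, L) - 27135) + 21396 = (-6/5*168*(-46)² - 27135) + 21396 = (-6/5*168*2116 - 27135) + 21396 = (-2132928/5 - 27135) + 21396 = -2268603/5 + 21396 = -2161623/5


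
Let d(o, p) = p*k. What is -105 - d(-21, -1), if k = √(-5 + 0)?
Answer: -105 + I*√5 ≈ -105.0 + 2.2361*I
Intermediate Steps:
k = I*√5 (k = √(-5) = I*√5 ≈ 2.2361*I)
d(o, p) = I*p*√5 (d(o, p) = p*(I*√5) = I*p*√5)
-105 - d(-21, -1) = -105 - I*(-1)*√5 = -105 - (-1)*I*√5 = -105 + I*√5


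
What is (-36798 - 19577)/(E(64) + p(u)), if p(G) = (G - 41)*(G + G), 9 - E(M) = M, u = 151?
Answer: -1025/603 ≈ -1.6998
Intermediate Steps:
E(M) = 9 - M
p(G) = 2*G*(-41 + G) (p(G) = (-41 + G)*(2*G) = 2*G*(-41 + G))
(-36798 - 19577)/(E(64) + p(u)) = (-36798 - 19577)/((9 - 1*64) + 2*151*(-41 + 151)) = -56375/((9 - 64) + 2*151*110) = -56375/(-55 + 33220) = -56375/33165 = -56375*1/33165 = -1025/603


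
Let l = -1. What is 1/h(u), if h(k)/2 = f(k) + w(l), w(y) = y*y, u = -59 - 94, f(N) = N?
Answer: -1/304 ≈ -0.0032895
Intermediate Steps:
u = -153
w(y) = y²
h(k) = 2 + 2*k (h(k) = 2*(k + (-1)²) = 2*(k + 1) = 2*(1 + k) = 2 + 2*k)
1/h(u) = 1/(2 + 2*(-153)) = 1/(2 - 306) = 1/(-304) = -1/304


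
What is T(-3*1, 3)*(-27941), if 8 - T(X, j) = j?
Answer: -139705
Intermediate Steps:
T(X, j) = 8 - j
T(-3*1, 3)*(-27941) = (8 - 1*3)*(-27941) = (8 - 3)*(-27941) = 5*(-27941) = -139705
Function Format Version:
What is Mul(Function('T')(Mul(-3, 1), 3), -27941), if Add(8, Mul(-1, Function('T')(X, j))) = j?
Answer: -139705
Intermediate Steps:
Function('T')(X, j) = Add(8, Mul(-1, j))
Mul(Function('T')(Mul(-3, 1), 3), -27941) = Mul(Add(8, Mul(-1, 3)), -27941) = Mul(Add(8, -3), -27941) = Mul(5, -27941) = -139705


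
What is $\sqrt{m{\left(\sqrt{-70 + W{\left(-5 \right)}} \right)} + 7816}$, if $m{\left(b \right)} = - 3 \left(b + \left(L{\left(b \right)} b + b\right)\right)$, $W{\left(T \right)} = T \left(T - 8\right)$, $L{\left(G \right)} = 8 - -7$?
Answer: $\sqrt{7816 - 51 i \sqrt{5}} \approx 88.411 - 0.6449 i$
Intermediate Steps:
$L{\left(G \right)} = 15$ ($L{\left(G \right)} = 8 + 7 = 15$)
$W{\left(T \right)} = T \left(-8 + T\right)$
$m{\left(b \right)} = - 51 b$ ($m{\left(b \right)} = - 3 \left(b + \left(15 b + b\right)\right) = - 3 \left(b + 16 b\right) = - 3 \cdot 17 b = - 51 b$)
$\sqrt{m{\left(\sqrt{-70 + W{\left(-5 \right)}} \right)} + 7816} = \sqrt{- 51 \sqrt{-70 - 5 \left(-8 - 5\right)} + 7816} = \sqrt{- 51 \sqrt{-70 - -65} + 7816} = \sqrt{- 51 \sqrt{-70 + 65} + 7816} = \sqrt{- 51 \sqrt{-5} + 7816} = \sqrt{- 51 i \sqrt{5} + 7816} = \sqrt{7816 - 51 i \sqrt{5}}$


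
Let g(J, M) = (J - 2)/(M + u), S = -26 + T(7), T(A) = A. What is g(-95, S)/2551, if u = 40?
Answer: -97/53571 ≈ -0.0018107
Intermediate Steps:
S = -19 (S = -26 + 7 = -19)
g(J, M) = (-2 + J)/(40 + M) (g(J, M) = (J - 2)/(M + 40) = (-2 + J)/(40 + M))
g(-95, S)/2551 = ((-2 - 95)/(40 - 19))/2551 = (-97/21)*(1/2551) = ((1/21)*(-97))*(1/2551) = -97/21*1/2551 = -97/53571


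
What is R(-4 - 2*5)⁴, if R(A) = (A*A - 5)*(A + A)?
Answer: 818023150018816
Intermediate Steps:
R(A) = 2*A*(-5 + A²) (R(A) = (A² - 5)*(2*A) = (-5 + A²)*(2*A) = 2*A*(-5 + A²))
R(-4 - 2*5)⁴ = (2*(-4 - 2*5)*(-5 + (-4 - 2*5)²))⁴ = (2*(-4 - 10)*(-5 + (-4 - 10)²))⁴ = (2*(-14)*(-5 + (-14)²))⁴ = (2*(-14)*(-5 + 196))⁴ = (2*(-14)*191)⁴ = (-5348)⁴ = 818023150018816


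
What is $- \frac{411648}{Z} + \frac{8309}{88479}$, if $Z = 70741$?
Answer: $- \frac{35834416423}{6259092939} \approx -5.7252$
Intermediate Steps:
$- \frac{411648}{Z} + \frac{8309}{88479} = - \frac{411648}{70741} + \frac{8309}{88479} = - \frac{35834416423}{6259092939}$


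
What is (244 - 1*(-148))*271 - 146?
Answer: 106086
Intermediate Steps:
(244 - 1*(-148))*271 - 146 = (244 + 148)*271 - 146 = 392*271 - 146 = 106232 - 146 = 106086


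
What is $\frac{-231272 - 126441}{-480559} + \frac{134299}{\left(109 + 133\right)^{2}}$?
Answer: $\frac{7771608843}{2558496116} \approx 3.0376$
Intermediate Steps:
$\frac{-231272 - 126441}{-480559} + \frac{134299}{\left(109 + 133\right)^{2}} = \left(-357713\right) \left(- \frac{1}{480559}\right) + \frac{134299}{242^{2}} = \frac{357713}{480559} + \frac{134299}{58564} = \frac{357713}{480559} + 134299 \cdot \frac{1}{58564} = \frac{357713}{480559} + \frac{12209}{5324} = \frac{7771608843}{2558496116}$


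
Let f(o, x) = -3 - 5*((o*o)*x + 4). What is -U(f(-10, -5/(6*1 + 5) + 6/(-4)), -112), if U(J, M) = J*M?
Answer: 1175664/11 ≈ 1.0688e+5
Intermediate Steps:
f(o, x) = -23 - 5*x*o² (f(o, x) = -3 - 5*(o²*x + 4) = -3 - 5*(x*o² + 4) = -3 - 5*(4 + x*o²) = -3 + (-20 - 5*x*o²) = -23 - 5*x*o²)
-U(f(-10, -5/(6*1 + 5) + 6/(-4)), -112) = -(-23 - 5*(-5/(6*1 + 5) + 6/(-4))*(-10)²)*(-112) = -(-23 - 5*(-5/(6 + 5) + 6*(-¼))*100)*(-112) = -(-23 - 5*(-5/11 - 3/2)*100)*(-112) = -(-23 - 5*(-43/22)*100)*(-112) = -(-23 + 10750/11)*(-112) = -10497*(-112)/11 = -1*(-1175664/11) = 1175664/11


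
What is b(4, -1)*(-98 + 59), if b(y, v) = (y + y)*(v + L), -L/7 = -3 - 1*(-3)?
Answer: 312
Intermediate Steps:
L = 0 (L = -7*(-3 - 1*(-3)) = -7*(-3 + 3) = -7*0 = 0)
b(y, v) = 2*v*y (b(y, v) = (y + y)*(v + 0) = (2*y)*v = 2*v*y)
b(4, -1)*(-98 + 59) = (2*(-1)*4)*(-98 + 59) = -8*(-39) = 312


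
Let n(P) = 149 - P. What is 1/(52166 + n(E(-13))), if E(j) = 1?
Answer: 1/52314 ≈ 1.9115e-5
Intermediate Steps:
1/(52166 + n(E(-13))) = 1/(52166 + (149 - 1*1)) = 1/(52166 + (149 - 1)) = 1/(52166 + 148) = 1/52314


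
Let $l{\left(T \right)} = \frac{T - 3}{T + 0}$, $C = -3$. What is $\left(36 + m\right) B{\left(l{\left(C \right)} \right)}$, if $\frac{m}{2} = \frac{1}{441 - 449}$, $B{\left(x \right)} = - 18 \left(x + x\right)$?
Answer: $-2574$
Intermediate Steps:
$l{\left(T \right)} = \frac{-3 + T}{T}$
$B{\left(x \right)} = - 36 x$ ($B{\left(x \right)} = - 18 \cdot 2 x = - 36 x$)
$m = - \frac{1}{4}$ ($m = \frac{2}{441 - 449} = \frac{2}{-8} = 2 \left(- \frac{1}{8}\right) = - \frac{1}{4} \approx -0.25$)
$\left(36 + m\right) B{\left(l{\left(C \right)} \right)} = \left(36 - \frac{1}{4}\right) \left(- 36 \frac{-3 - 3}{-3}\right) = \frac{143 \left(- 36 \left(\left(- \frac{1}{3}\right) \left(-6\right)\right)\right)}{4} = \frac{143 \left(\left(-36\right) 2\right)}{4} = \frac{143}{4} \left(-72\right) = -2574$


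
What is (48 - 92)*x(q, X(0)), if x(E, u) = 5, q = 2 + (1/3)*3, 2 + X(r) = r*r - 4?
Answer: -220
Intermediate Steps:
X(r) = -6 + r² (X(r) = -2 + (r*r - 4) = -2 + (r² - 4) = -2 + (-4 + r²) = -6 + r²)
q = 3 (q = 2 + (1*(⅓))*3 = 2 + (⅓)*3 = 2 + 1 = 3)
(48 - 92)*x(q, X(0)) = (48 - 92)*5 = -44*5 = -220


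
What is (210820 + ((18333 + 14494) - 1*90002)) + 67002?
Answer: 220647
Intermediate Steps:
(210820 + ((18333 + 14494) - 1*90002)) + 67002 = (210820 + (32827 - 90002)) + 67002 = (210820 - 57175) + 67002 = 153645 + 67002 = 220647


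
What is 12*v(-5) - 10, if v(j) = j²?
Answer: 290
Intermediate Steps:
12*v(-5) - 10 = 12*(-5)² - 10 = 12*25 - 10 = 300 - 10 = 290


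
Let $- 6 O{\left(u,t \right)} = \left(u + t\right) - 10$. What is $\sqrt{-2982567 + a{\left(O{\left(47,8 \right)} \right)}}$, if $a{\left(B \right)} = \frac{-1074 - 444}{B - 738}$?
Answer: $\frac{i \sqrt{736720389139}}{497} \approx 1727.0 i$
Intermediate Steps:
$O{\left(u,t \right)} = \frac{5}{3} - \frac{t}{6} - \frac{u}{6}$ ($O{\left(u,t \right)} = - \frac{\left(u + t\right) - 10}{6} = - \frac{\left(t + u\right) - 10}{6} = - \frac{-10 + t + u}{6} = \frac{5}{3} - \frac{t}{6} - \frac{u}{6}$)
$a{\left(B \right)} = - \frac{1518}{-738 + B}$
$\sqrt{-2982567 + a{\left(O{\left(47,8 \right)} \right)}} = \sqrt{-2982567 - \frac{1518}{-738 - \frac{15}{2}}} = \sqrt{-2982567 - \frac{1518}{- \frac{1491}{2}}} = \sqrt{-2982567 - - \frac{1012}{497}} = \sqrt{-2982567 + \frac{1012}{497}} = \sqrt{- \frac{1482334787}{497}} = \frac{i \sqrt{736720389139}}{497}$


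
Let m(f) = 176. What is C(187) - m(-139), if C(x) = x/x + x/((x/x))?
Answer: 12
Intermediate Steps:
C(x) = 1 + x (C(x) = 1 + x/1 = 1 + x*1 = 1 + x)
C(187) - m(-139) = (1 + 187) - 1*176 = 188 - 176 = 12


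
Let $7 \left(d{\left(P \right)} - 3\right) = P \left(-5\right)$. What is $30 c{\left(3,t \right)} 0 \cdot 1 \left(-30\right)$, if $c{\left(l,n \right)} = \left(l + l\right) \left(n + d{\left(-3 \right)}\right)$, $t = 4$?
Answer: $0$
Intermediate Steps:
$d{\left(P \right)} = 3 - \frac{5 P}{7}$ ($d{\left(P \right)} = 3 + \frac{P \left(-5\right)}{7} = 3 + \frac{\left(-5\right) P}{7} = 3 - \frac{5 P}{7}$)
$c{\left(l,n \right)} = 2 l \left(\frac{36}{7} + n\right)$ ($c{\left(l,n \right)} = \left(l + l\right) \left(n + \left(3 - - \frac{15}{7}\right)\right) = 2 l \left(n + \left(3 + \frac{15}{7}\right)\right) = 2 l \left(n + \frac{36}{7}\right) = 2 l \left(\frac{36}{7} + n\right)$)
$30 c{\left(3,t \right)} 0 \cdot 1 \left(-30\right) = 30 \cdot \frac{2}{7} \cdot 3 \left(36 + 7 \cdot 4\right) 0 \cdot 1 \left(-30\right) = 30 \cdot \frac{2}{7} \cdot 3 \left(36 + 28\right) 0 \cdot 1 \left(-30\right) = 30 \cdot \frac{2}{7} \cdot 3 \cdot 64 \cdot 0 \cdot 1 \left(-30\right) = 30 \cdot \frac{384}{7} \cdot 0 \cdot 1 \left(-30\right) = 30 \cdot 0 \cdot 1 \left(-30\right) = 30 \cdot 0 \left(-30\right) = 0 \left(-30\right) = 0$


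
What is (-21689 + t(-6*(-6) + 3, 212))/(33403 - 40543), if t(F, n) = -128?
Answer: 21817/7140 ≈ 3.0556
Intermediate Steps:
(-21689 + t(-6*(-6) + 3, 212))/(33403 - 40543) = (-21689 - 128)/(33403 - 40543) = -21817/(-7140) = -21817*(-1/7140) = 21817/7140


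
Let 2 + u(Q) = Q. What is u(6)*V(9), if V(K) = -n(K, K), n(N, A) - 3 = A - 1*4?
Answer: -32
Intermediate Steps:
u(Q) = -2 + Q
n(N, A) = -1 + A (n(N, A) = 3 + (A - 1*4) = 3 + (A - 4) = 3 + (-4 + A) = -1 + A)
V(K) = 1 - K (V(K) = -(-1 + K) = 1 - K)
u(6)*V(9) = (-2 + 6)*(1 - 1*9) = 4*(1 - 9) = 4*(-8) = -32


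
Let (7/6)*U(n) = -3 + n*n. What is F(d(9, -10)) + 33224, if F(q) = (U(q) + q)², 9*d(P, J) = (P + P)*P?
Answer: 5838680/49 ≈ 1.1916e+5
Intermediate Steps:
U(n) = -18/7 + 6*n²/7 (U(n) = 6*(-3 + n*n)/7 = 6*(-3 + n²)/7 = -18/7 + 6*n²/7)
d(P, J) = 2*P²/9 (d(P, J) = ((P + P)*P)/9 = ((2*P)*P)/9 = (2*P²)/9 = 2*P²/9)
F(q) = (-18/7 + q + 6*q²/7)² (F(q) = ((-18/7 + 6*q²/7) + q)² = (-18/7 + q + 6*q²/7)²)
F(d(9, -10)) + 33224 = (-18 + 6*((2/9)*9²)² + 7*((2/9)*9²))²/49 + 33224 = (-18 + 6*((2/9)*81)² + 7*((2/9)*81))²/49 + 33224 = (-18 + 6*18² + 7*18)²/49 + 33224 = (-18 + 6*324 + 126)²/49 + 33224 = (-18 + 1944 + 126)²/49 + 33224 = (1/49)*2052² + 33224 = (1/49)*4210704 + 33224 = 4210704/49 + 33224 = 5838680/49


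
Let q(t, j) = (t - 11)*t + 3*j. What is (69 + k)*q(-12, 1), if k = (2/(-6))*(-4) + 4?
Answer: 20739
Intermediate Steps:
q(t, j) = 3*j + t*(-11 + t) (q(t, j) = (-11 + t)*t + 3*j = t*(-11 + t) + 3*j = 3*j + t*(-11 + t))
k = 16/3 (k = (2*(-⅙))*(-4) + 4 = -⅓*(-4) + 4 = 4/3 + 4 = 16/3 ≈ 5.3333)
(69 + k)*q(-12, 1) = (69 + 16/3)*((-12)² - 11*(-12) + 3*1) = 223*(144 + 132 + 3)/3 = (223/3)*279 = 20739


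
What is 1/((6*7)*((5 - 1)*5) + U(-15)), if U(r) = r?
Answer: 1/825 ≈ 0.0012121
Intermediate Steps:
1/((6*7)*((5 - 1)*5) + U(-15)) = 1/((6*7)*((5 - 1)*5) - 15) = 1/(42*(4*5) - 15) = 1/(42*20 - 15) = 1/(840 - 15) = 1/825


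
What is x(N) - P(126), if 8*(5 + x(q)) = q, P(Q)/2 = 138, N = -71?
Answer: -2319/8 ≈ -289.88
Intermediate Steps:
P(Q) = 276 (P(Q) = 2*138 = 276)
x(q) = -5 + q/8
x(N) - P(126) = (-5 + (⅛)*(-71)) - 1*276 = (-5 - 71/8) - 276 = -111/8 - 276 = -2319/8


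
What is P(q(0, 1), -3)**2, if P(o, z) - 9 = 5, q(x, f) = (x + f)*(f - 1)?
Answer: 196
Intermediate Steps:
q(x, f) = (-1 + f)*(f + x) (q(x, f) = (f + x)*(-1 + f) = (-1 + f)*(f + x))
P(o, z) = 14 (P(o, z) = 9 + 5 = 14)
P(q(0, 1), -3)**2 = 14**2 = 196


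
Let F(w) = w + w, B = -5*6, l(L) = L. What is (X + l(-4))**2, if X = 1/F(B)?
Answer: 58081/3600 ≈ 16.134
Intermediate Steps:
B = -30
F(w) = 2*w
X = -1/60 (X = 1/(2*(-30)) = 1/(-60) = -1/60 ≈ -0.016667)
(X + l(-4))**2 = (-1/60 - 4)**2 = (-241/60)**2 = 58081/3600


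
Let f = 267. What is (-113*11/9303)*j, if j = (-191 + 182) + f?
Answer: -106898/3101 ≈ -34.472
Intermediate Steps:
j = 258 (j = (-191 + 182) + 267 = -9 + 267 = 258)
(-113*11/9303)*j = (-113*11/9303)*258 = -1243*1/9303*258 = -1243/9303*258 = -106898/3101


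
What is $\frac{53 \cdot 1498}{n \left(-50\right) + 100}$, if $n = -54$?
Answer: $\frac{5671}{200} \approx 28.355$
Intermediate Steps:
$\frac{53 \cdot 1498}{n \left(-50\right) + 100} = \frac{53 \cdot 1498}{\left(-54\right) \left(-50\right) + 100} = \frac{79394}{2700 + 100} = \frac{79394}{2800} = 79394 \cdot \frac{1}{2800} = \frac{5671}{200}$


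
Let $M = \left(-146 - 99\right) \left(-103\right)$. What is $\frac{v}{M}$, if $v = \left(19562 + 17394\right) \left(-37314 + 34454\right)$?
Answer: $- \frac{21138832}{5047} \approx -4188.4$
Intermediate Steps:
$v = -105694160$ ($v = 36956 \left(-2860\right) = -105694160$)
$M = 25235$ ($M = \left(-245\right) \left(-103\right) = 25235$)
$\frac{v}{M} = - \frac{105694160}{25235} = \left(-105694160\right) \frac{1}{25235} = - \frac{21138832}{5047}$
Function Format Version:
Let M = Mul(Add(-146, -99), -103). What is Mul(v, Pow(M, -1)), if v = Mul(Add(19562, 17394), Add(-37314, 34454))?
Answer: Rational(-21138832, 5047) ≈ -4188.4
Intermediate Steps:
v = -105694160 (v = Mul(36956, -2860) = -105694160)
M = 25235 (M = Mul(-245, -103) = 25235)
Mul(v, Pow(M, -1)) = Mul(-105694160, Pow(25235, -1)) = Mul(-105694160, Rational(1, 25235)) = Rational(-21138832, 5047)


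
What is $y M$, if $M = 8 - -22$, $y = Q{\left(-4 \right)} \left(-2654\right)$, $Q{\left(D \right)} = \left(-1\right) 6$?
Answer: $477720$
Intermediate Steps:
$Q{\left(D \right)} = -6$
$y = 15924$ ($y = \left(-6\right) \left(-2654\right) = 15924$)
$M = 30$ ($M = 8 + 22 = 30$)
$y M = 15924 \cdot 30 = 477720$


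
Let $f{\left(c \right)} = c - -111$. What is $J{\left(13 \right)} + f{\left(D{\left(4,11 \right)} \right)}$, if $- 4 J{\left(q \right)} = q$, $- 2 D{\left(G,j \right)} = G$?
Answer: $\frac{423}{4} \approx 105.75$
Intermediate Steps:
$D{\left(G,j \right)} = - \frac{G}{2}$
$f{\left(c \right)} = 111 + c$ ($f{\left(c \right)} = c + 111 = 111 + c$)
$J{\left(q \right)} = - \frac{q}{4}$
$J{\left(13 \right)} + f{\left(D{\left(4,11 \right)} \right)} = \left(- \frac{1}{4}\right) 13 + \left(111 - 2\right) = - \frac{13}{4} + \left(111 - 2\right) = - \frac{13}{4} + 109 = \frac{423}{4}$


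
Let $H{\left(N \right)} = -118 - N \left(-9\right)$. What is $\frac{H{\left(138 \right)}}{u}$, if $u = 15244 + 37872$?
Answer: $\frac{281}{13279} \approx 0.021161$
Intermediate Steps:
$H{\left(N \right)} = -118 + 9 N$ ($H{\left(N \right)} = -118 - - 9 N = -118 + 9 N$)
$u = 53116$
$\frac{H{\left(138 \right)}}{u} = \frac{-118 + 9 \cdot 138}{53116} = \left(-118 + 1242\right) \frac{1}{53116} = 1124 \cdot \frac{1}{53116} = \frac{281}{13279}$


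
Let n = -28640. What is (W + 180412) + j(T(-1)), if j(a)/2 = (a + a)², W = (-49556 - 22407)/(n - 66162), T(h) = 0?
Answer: 17103490387/94802 ≈ 1.8041e+5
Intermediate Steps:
W = 71963/94802 (W = (-49556 - 22407)/(-28640 - 66162) = -71963/(-94802) = -71963*(-1/94802) = 71963/94802 ≈ 0.75909)
j(a) = 8*a² (j(a) = 2*(a + a)² = 2*(2*a)² = 2*(4*a²) = 8*a²)
(W + 180412) + j(T(-1)) = (71963/94802 + 180412) + 8*0² = 17103490387/94802 + 8*0 = 17103490387/94802 + 0 = 17103490387/94802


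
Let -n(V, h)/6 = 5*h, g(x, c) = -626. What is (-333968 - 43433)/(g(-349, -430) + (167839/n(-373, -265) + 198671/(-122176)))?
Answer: 183284644689600/294553417993 ≈ 622.25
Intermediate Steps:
n(V, h) = -30*h
(-333968 - 43433)/(g(-349, -430) + (167839/n(-373, -265) + 198671/(-122176))) = (-333968 - 43433)/(-626 + (167839/((-30*(-265))) + 198671/(-122176))) = -377401/(-626 + (167839/7950 + 198671*(-1/122176))) = -377401/(-626 + (167839*(1/7950) - 198671/122176)) = -377401/(-626 + (167839/7950 - 198671/122176)) = -377401/(-626 + 9463231607/485649600) = -377401/(-294553417993/485649600) = -377401*(-485649600/294553417993) = 183284644689600/294553417993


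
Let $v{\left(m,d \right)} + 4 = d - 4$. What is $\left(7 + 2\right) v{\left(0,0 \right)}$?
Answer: $-72$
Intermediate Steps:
$v{\left(m,d \right)} = -8 + d$ ($v{\left(m,d \right)} = -4 + \left(d - 4\right) = -4 + \left(-4 + d\right) = -8 + d$)
$\left(7 + 2\right) v{\left(0,0 \right)} = \left(7 + 2\right) \left(-8 + 0\right) = 9 \left(-8\right) = -72$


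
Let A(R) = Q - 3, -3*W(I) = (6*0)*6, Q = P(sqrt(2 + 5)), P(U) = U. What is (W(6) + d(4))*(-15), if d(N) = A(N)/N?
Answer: 45/4 - 15*sqrt(7)/4 ≈ 1.3284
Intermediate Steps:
Q = sqrt(7) (Q = sqrt(2 + 5) = sqrt(7) ≈ 2.6458)
W(I) = 0 (W(I) = -6*0*6/3 = -0*6 = -1/3*0 = 0)
A(R) = -3 + sqrt(7) (A(R) = sqrt(7) - 3 = -3 + sqrt(7))
d(N) = (-3 + sqrt(7))/N
(W(6) + d(4))*(-15) = (0 + (-3 + sqrt(7))/4)*(-15) = (0 + (-3/4 + sqrt(7)/4))*(-15) = (-3/4 + sqrt(7)/4)*(-15) = 45/4 - 15*sqrt(7)/4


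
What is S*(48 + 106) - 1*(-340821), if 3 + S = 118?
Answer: 358531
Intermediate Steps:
S = 115 (S = -3 + 118 = 115)
S*(48 + 106) - 1*(-340821) = 115*(48 + 106) - 1*(-340821) = 115*154 + 340821 = 17710 + 340821 = 358531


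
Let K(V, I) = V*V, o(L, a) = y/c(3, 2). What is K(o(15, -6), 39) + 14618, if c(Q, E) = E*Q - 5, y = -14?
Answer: 14814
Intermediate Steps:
c(Q, E) = -5 + E*Q
o(L, a) = -14 (o(L, a) = -14/(-5 + 2*3) = -14/(-5 + 6) = -14/1 = -14*1 = -14)
K(V, I) = V²
K(o(15, -6), 39) + 14618 = (-14)² + 14618 = 196 + 14618 = 14814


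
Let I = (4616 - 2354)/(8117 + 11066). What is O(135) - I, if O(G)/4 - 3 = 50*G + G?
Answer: 528527754/19183 ≈ 27552.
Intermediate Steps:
I = 2262/19183 ≈ 0.11792
O(G) = 12 + 204*G (O(G) = 12 + 4*(50*G + G) = 12 + 4*(51*G) = 12 + 204*G)
O(135) - I = (12 + 204*135) - 1*2262/19183 = (12 + 27540) - 2262/19183 = 27552 - 2262/19183 = 528527754/19183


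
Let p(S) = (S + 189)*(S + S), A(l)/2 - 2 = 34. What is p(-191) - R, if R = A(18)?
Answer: 692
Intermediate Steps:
A(l) = 72 (A(l) = 4 + 2*34 = 4 + 68 = 72)
p(S) = 2*S*(189 + S) (p(S) = (189 + S)*(2*S) = 2*S*(189 + S))
R = 72
p(-191) - R = 2*(-191)*(189 - 191) - 1*72 = 2*(-191)*(-2) - 72 = 764 - 72 = 692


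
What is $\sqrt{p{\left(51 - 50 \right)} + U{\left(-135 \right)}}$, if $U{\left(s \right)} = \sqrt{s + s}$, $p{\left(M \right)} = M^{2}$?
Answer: $\sqrt{1 + 3 i \sqrt{30}} \approx 2.9548 + 2.7805 i$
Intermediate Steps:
$U{\left(s \right)} = \sqrt{2} \sqrt{s}$ ($U{\left(s \right)} = \sqrt{2 s} = \sqrt{2} \sqrt{s}$)
$\sqrt{p{\left(51 - 50 \right)} + U{\left(-135 \right)}} = \sqrt{\left(51 - 50\right)^{2} + \sqrt{2} \sqrt{-135}} = \sqrt{\left(51 - 50\right)^{2} + \sqrt{2} \cdot 3 i \sqrt{15}} = \sqrt{1^{2} + 3 i \sqrt{30}} = \sqrt{1 + 3 i \sqrt{30}}$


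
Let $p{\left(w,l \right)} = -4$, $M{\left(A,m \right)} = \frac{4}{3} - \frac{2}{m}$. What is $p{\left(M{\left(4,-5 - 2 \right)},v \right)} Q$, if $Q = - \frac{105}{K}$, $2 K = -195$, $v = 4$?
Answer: $- \frac{56}{13} \approx -4.3077$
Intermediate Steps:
$K = - \frac{195}{2}$ ($K = \frac{1}{2} \left(-195\right) = - \frac{195}{2} \approx -97.5$)
$M{\left(A,m \right)} = \frac{4}{3} - \frac{2}{m}$ ($M{\left(A,m \right)} = 4 \cdot \frac{1}{3} - \frac{2}{m} = \frac{4}{3} - \frac{2}{m}$)
$Q = \frac{14}{13}$ ($Q = - \frac{105}{- \frac{195}{2}} = \left(-105\right) \left(- \frac{2}{195}\right) = \frac{14}{13} \approx 1.0769$)
$p{\left(M{\left(4,-5 - 2 \right)},v \right)} Q = \left(-4\right) \frac{14}{13} = - \frac{56}{13}$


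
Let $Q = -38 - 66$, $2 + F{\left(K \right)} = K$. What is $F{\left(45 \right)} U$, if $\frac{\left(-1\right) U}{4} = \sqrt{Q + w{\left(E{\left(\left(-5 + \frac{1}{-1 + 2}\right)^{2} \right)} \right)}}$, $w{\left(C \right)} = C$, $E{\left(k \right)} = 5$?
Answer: $- 516 i \sqrt{11} \approx - 1711.4 i$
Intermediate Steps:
$F{\left(K \right)} = -2 + K$
$Q = -104$
$U = - 12 i \sqrt{11}$ ($U = - 4 \sqrt{-104 + 5} = - 4 \sqrt{-99} = - 4 \cdot 3 i \sqrt{11} = - 12 i \sqrt{11} \approx - 39.799 i$)
$F{\left(45 \right)} U = \left(-2 + 45\right) \left(- 12 i \sqrt{11}\right) = 43 \left(- 12 i \sqrt{11}\right) = - 516 i \sqrt{11}$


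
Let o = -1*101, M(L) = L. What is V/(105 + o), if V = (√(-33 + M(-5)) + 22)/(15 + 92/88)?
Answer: 121/353 + 11*I*√38/706 ≈ 0.34278 + 0.096046*I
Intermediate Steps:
o = -101
V = 484/353 + 22*I*√38/353 (V = (√(-33 - 5) + 22)/(15 + 92/88) = (√(-38) + 22)/(15 + 92*(1/88)) = (I*√38 + 22)/(15 + 23/22) = (22 + I*√38)/(353/22) = (22 + I*√38)*(22/353) = 484/353 + 22*I*√38/353 ≈ 1.3711 + 0.38418*I)
V/(105 + o) = (484/353 + 22*I*√38/353)/(105 - 101) = (484/353 + 22*I*√38/353)/4 = 121/353 + 11*I*√38/706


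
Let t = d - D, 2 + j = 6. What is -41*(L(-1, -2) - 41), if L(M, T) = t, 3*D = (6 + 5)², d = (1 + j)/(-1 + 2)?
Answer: 9389/3 ≈ 3129.7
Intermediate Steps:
j = 4 (j = -2 + 6 = 4)
d = 5 (d = (1 + 4)/(-1 + 2) = 5/1 = 5*1 = 5)
D = 121/3 (D = (6 + 5)²/3 = (⅓)*11² = (⅓)*121 = 121/3 ≈ 40.333)
t = -106/3 (t = 5 - 1*121/3 = 5 - 121/3 = -106/3 ≈ -35.333)
L(M, T) = -106/3
-41*(L(-1, -2) - 41) = -41*(-106/3 - 41) = -41*(-229/3) = 9389/3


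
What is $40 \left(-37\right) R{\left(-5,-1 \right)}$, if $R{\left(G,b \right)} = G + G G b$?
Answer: $44400$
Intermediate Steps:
$R{\left(G,b \right)} = G + b G^{2}$ ($R{\left(G,b \right)} = G + G^{2} b = G + b G^{2}$)
$40 \left(-37\right) R{\left(-5,-1 \right)} = 40 \left(-37\right) \left(- 5 \left(1 - -5\right)\right) = - 1480 \left(- 5 \left(1 + 5\right)\right) = - 1480 \left(\left(-5\right) 6\right) = \left(-1480\right) \left(-30\right) = 44400$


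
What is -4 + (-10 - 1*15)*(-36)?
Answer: 896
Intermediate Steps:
-4 + (-10 - 1*15)*(-36) = -4 + (-10 - 15)*(-36) = -4 - 25*(-36) = -4 + 900 = 896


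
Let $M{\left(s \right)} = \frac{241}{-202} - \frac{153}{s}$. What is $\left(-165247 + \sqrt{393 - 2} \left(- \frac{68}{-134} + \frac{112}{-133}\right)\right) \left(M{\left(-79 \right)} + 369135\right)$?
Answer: $- \frac{973415247549659}{15958} - \frac{1254712325961 \sqrt{391}}{10157267} \approx -6.1001 \cdot 10^{10}$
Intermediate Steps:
$M{\left(s \right)} = - \frac{241}{202} - \frac{153}{s}$ ($M{\left(s \right)} = 241 \left(- \frac{1}{202}\right) - \frac{153}{s} = - \frac{241}{202} - \frac{153}{s}$)
$\left(-165247 + \sqrt{393 - 2} \left(- \frac{68}{-134} + \frac{112}{-133}\right)\right) \left(M{\left(-79 \right)} + 369135\right) = \left(-165247 + \sqrt{393 - 2} \left(- \frac{68}{-134} + \frac{112}{-133}\right)\right) \left(\left(- \frac{241}{202} - \frac{153}{-79}\right) + 369135\right) = \left(-165247 + \sqrt{393 + \left(-240 + 238\right)} \left(\left(-68\right) \left(- \frac{1}{134}\right) + 112 \left(- \frac{1}{133}\right)\right)\right) \left(\left(- \frac{241}{202} - - \frac{153}{79}\right) + 369135\right) = \left(-165247 + \sqrt{393 - 2} \left(\frac{34}{67} - \frac{16}{19}\right)\right) \left(\left(- \frac{241}{202} + \frac{153}{79}\right) + 369135\right) = \left(-165247 + \sqrt{391} \left(- \frac{426}{1273}\right)\right) \left(\frac{11867}{15958} + 369135\right) = \left(-165247 - \frac{426 \sqrt{391}}{1273}\right) \frac{5890668197}{15958} = - \frac{973415247549659}{15958} - \frac{1254712325961 \sqrt{391}}{10157267}$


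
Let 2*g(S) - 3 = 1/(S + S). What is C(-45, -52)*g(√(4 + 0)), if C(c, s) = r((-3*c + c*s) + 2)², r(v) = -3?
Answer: 117/8 ≈ 14.625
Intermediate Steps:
g(S) = 3/2 + 1/(4*S) (g(S) = 3/2 + 1/(2*(S + S)) = 3/2 + 1/(2*((2*S))) = 3/2 + (1/(2*S))/2 = 3/2 + 1/(4*S))
C(c, s) = 9 (C(c, s) = (-3)² = 9)
C(-45, -52)*g(√(4 + 0)) = 9*((1 + 6*√(4 + 0))/(4*(√(4 + 0)))) = 9*((1 + 6*√4)/(4*(√4))) = 9*((¼)*(1 + 6*2)/2) = 9*((¼)*(½)*(1 + 12)) = 9*((¼)*(½)*13) = 9*(13/8) = 117/8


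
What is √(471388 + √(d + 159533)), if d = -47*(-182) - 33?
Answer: √(471388 + √168054) ≈ 686.88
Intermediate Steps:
d = 8521 (d = 8554 - 33 = 8521)
√(471388 + √(d + 159533)) = √(471388 + √(8521 + 159533)) = √(471388 + √168054)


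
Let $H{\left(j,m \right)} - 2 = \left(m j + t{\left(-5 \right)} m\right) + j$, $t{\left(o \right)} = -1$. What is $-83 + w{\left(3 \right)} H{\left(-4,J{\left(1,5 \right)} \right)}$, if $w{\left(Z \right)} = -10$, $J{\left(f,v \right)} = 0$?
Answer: $-63$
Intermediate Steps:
$H{\left(j,m \right)} = 2 + j - m + j m$ ($H{\left(j,m \right)} = 2 + \left(\left(m j - m\right) + j\right) = 2 + \left(\left(j m - m\right) + j\right) = 2 + \left(\left(- m + j m\right) + j\right) = 2 + \left(j - m + j m\right) = 2 + j - m + j m$)
$-83 + w{\left(3 \right)} H{\left(-4,J{\left(1,5 \right)} \right)} = -83 - 10 \left(2 - 4 - 0 - 0\right) = -83 - 10 \left(2 - 4 + 0 + 0\right) = -83 - -20 = -83 + 20 = -63$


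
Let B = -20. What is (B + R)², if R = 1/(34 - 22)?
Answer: 57121/144 ≈ 396.67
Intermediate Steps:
R = 1/12 ≈ 0.083333
(B + R)² = (-20 + 1/12)² = (-239/12)² = 57121/144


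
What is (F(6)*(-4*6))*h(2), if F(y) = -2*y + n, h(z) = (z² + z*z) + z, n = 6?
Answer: 1440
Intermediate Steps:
h(z) = z + 2*z² (h(z) = (z² + z²) + z = 2*z² + z = z + 2*z²)
F(y) = 6 - 2*y (F(y) = -2*y + 6 = 6 - 2*y)
(F(6)*(-4*6))*h(2) = ((6 - 2*6)*(-4*6))*(2*(1 + 2*2)) = ((6 - 12)*(-24))*(2*(1 + 4)) = (-6*(-24))*(2*5) = 144*10 = 1440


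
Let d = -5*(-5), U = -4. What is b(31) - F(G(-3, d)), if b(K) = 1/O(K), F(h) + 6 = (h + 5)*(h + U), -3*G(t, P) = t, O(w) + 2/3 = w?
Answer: 2187/91 ≈ 24.033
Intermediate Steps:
O(w) = -⅔ + w
d = 25
G(t, P) = -t/3
F(h) = -6 + (-4 + h)*(5 + h) (F(h) = -6 + (h + 5)*(h - 4) = -6 + (5 + h)*(-4 + h) = -6 + (-4 + h)*(5 + h))
b(K) = 1/(-⅔ + K)
b(31) - F(G(-3, d)) = 3/(-2 + 3*31) - (-26 - ⅓*(-3) + (-⅓*(-3))²) = 3/(-2 + 93) - (-26 + 1 + 1²) = 3/91 - (-26 + 1 + 1) = 3*(1/91) - 1*(-24) = 3/91 + 24 = 2187/91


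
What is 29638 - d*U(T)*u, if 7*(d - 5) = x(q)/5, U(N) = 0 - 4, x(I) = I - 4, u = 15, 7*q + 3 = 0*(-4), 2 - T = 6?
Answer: 1466590/49 ≈ 29930.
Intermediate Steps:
T = -4 (T = 2 - 1*6 = 2 - 6 = -4)
q = -3/7 (q = -3/7 + (0*(-4))/7 = -3/7 + (⅐)*0 = -3/7 + 0 = -3/7 ≈ -0.42857)
x(I) = -4 + I
U(N) = -4
d = 1194/245 (d = 5 + ((-4 - 3/7)/5)/7 = 5 + (-31/7*⅕)/7 = 5 + (⅐)*(-31/35) = 5 - 31/245 = 1194/245 ≈ 4.8735)
29638 - d*U(T)*u = 29638 - (1194/245)*(-4)*15 = 29638 - (-4776)*15/245 = 29638 - 1*(-14328/49) = 29638 + 14328/49 = 1466590/49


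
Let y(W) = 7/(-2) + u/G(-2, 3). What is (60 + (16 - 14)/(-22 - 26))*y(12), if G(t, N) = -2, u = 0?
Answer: -10073/48 ≈ -209.85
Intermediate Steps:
y(W) = -7/2 (y(W) = 7/(-2) + 0/(-2) = 7*(-½) + 0*(-½) = -7/2 + 0 = -7/2)
(60 + (16 - 14)/(-22 - 26))*y(12) = (60 + (16 - 14)/(-22 - 26))*(-7/2) = (60 + 2/(-48))*(-7/2) = (60 + 2*(-1/48))*(-7/2) = (60 - 1/24)*(-7/2) = (1439/24)*(-7/2) = -10073/48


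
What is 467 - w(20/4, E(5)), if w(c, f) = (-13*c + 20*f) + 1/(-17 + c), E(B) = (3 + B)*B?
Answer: -3215/12 ≈ -267.92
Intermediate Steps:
E(B) = B*(3 + B)
w(c, f) = 1/(-17 + c) - 13*c + 20*f
467 - w(20/4, E(5)) = 467 - (1 - 1700*(3 + 5) - 13*(20/4)² + 221*(20/4) + 20*(20/4)*(5*(3 + 5)))/(-17 + 20/4) = 467 - (1 - 1700*8 - 13*(20*(¼))² + 221*(20*(¼)) + 20*(20*(¼))*(5*8))/(-17 + 20*(¼)) = 467 - (1 - 340*40 - 13*5² + 221*5 + 20*5*40)/(-17 + 5) = 467 - (1 - 13600 - 13*25 + 1105 + 4000)/(-12) = 467 - (-1)*(1 - 13600 - 325 + 1105 + 4000)/12 = 467 - (-1)*(-8819)/12 = 467 - 1*8819/12 = 467 - 8819/12 = -3215/12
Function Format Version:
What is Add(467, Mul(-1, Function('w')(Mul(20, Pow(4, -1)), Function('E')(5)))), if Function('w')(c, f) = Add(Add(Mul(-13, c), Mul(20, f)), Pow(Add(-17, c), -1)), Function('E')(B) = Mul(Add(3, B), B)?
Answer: Rational(-3215, 12) ≈ -267.92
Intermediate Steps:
Function('E')(B) = Mul(B, Add(3, B))
Function('w')(c, f) = Add(Pow(Add(-17, c), -1), Mul(-13, c), Mul(20, f))
Add(467, Mul(-1, Function('w')(Mul(20, Pow(4, -1)), Function('E')(5)))) = Add(467, Mul(-1, Mul(Pow(Add(-17, Mul(20, Pow(4, -1))), -1), Add(1, Mul(-340, Mul(5, Add(3, 5))), Mul(-13, Pow(Mul(20, Pow(4, -1)), 2)), Mul(221, Mul(20, Pow(4, -1))), Mul(20, Mul(20, Pow(4, -1)), Mul(5, Add(3, 5))))))) = Add(467, Mul(-1, Mul(Pow(Add(-17, Mul(20, Rational(1, 4))), -1), Add(1, Mul(-340, Mul(5, 8)), Mul(-13, Pow(Mul(20, Rational(1, 4)), 2)), Mul(221, Mul(20, Rational(1, 4))), Mul(20, Mul(20, Rational(1, 4)), Mul(5, 8)))))) = Add(467, Mul(-1, Mul(Pow(Add(-17, 5), -1), Add(1, Mul(-340, 40), Mul(-13, Pow(5, 2)), Mul(221, 5), Mul(20, 5, 40))))) = Add(467, Mul(-1, Mul(Pow(-12, -1), Add(1, -13600, Mul(-13, 25), 1105, 4000)))) = Add(467, Mul(-1, Mul(Rational(-1, 12), Add(1, -13600, -325, 1105, 4000)))) = Add(467, Mul(-1, Mul(Rational(-1, 12), -8819))) = Add(467, Mul(-1, Rational(8819, 12))) = Add(467, Rational(-8819, 12)) = Rational(-3215, 12)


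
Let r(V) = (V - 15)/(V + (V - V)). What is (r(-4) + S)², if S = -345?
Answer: 1852321/16 ≈ 1.1577e+5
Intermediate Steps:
r(V) = (-15 + V)/V (r(V) = (-15 + V)/(V + 0) = (-15 + V)/V)
(r(-4) + S)² = ((-15 - 4)/(-4) - 345)² = (-¼*(-19) - 345)² = (19/4 - 345)² = (-1361/4)² = 1852321/16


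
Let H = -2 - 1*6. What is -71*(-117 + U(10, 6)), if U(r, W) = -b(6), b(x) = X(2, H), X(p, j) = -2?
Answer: 8165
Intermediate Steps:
H = -8 (H = -2 - 6 = -8)
b(x) = -2
U(r, W) = 2 (U(r, W) = -1*(-2) = 2)
-71*(-117 + U(10, 6)) = -71*(-117 + 2) = -71*(-115) = 8165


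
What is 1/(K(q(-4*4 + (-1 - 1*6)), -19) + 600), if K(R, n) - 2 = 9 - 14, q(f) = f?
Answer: 1/597 ≈ 0.0016750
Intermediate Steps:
K(R, n) = -3 (K(R, n) = 2 + (9 - 14) = 2 - 5 = -3)
1/(K(q(-4*4 + (-1 - 1*6)), -19) + 600) = 1/(-3 + 600) = 1/597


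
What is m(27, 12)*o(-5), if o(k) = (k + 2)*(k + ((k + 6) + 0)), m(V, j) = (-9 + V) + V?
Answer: 540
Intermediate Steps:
m(V, j) = -9 + 2*V
o(k) = (2 + k)*(6 + 2*k) (o(k) = (2 + k)*(k + ((6 + k) + 0)) = (2 + k)*(k + (6 + k)) = (2 + k)*(6 + 2*k))
m(27, 12)*o(-5) = (-9 + 2*27)*(12 + 2*(-5)² + 10*(-5)) = (-9 + 54)*(12 + 2*25 - 50) = 45*(12 + 50 - 50) = 45*12 = 540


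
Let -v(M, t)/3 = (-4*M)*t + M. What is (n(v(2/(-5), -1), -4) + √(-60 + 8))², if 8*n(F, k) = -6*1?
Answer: (3 - 8*I*√13)²/16 ≈ -51.438 - 10.817*I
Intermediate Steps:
v(M, t) = -3*M + 12*M*t (v(M, t) = -3*((-4*M)*t + M) = -3*(-4*M*t + M) = -3*(M - 4*M*t) = -3*M + 12*M*t)
n(F, k) = -¾ (n(F, k) = (-6*1)/8 = (⅛)*(-6) = -¾)
(n(v(2/(-5), -1), -4) + √(-60 + 8))² = (-¾ + √(-60 + 8))² = (-¾ + √(-52))² = (-¾ + 2*I*√13)²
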